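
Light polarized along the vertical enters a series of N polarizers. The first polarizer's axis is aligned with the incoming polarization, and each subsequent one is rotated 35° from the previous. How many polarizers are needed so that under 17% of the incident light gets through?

N = 6

First polarizer is aligned with the polarization: full transmission.
Each further stage multiplies by cos²(35°) = 0.671.
After N polarizers: T = 0.671^(N−1). Require T < 0.17 ⇒ N−1 > ln(0.17)/ln(0.671) = 4.44, so N−1 ≥ 5 and N = 6.
Check: N=6 gives T = 0.136 < 0.17; N=5 gives T = 0.2027.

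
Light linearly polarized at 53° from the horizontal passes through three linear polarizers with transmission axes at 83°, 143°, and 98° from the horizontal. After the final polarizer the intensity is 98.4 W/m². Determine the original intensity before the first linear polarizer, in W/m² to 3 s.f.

I₁ = I₀ cos²(83° − 53°) = I₀ cos²(30°) = 0.75 I₀.
I₂ = I₁ cos²(143° − 83°) = 0.75 I₀ · cos²(60°) = 0.1875 I₀.
I₃ = I₂ cos²(98° − 143°) = 0.1875 I₀ · cos²(45°) = 0.09375 I₀.
So 98.4 W/m² = 0.09375 I₀, giving I₀ = 98.4/0.09375 = 1050 W/m².

I₀ ≈ 1050 W/m²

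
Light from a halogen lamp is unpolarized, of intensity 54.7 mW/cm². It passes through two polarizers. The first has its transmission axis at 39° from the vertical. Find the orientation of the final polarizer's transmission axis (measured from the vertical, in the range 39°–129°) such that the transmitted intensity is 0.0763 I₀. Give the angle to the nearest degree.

θ ≈ 106°

Unpolarized light through the first polarizer → I₁ = ½ I₀, now polarized at 39°.
Need I₂/I₀ = 0.0763, so cos²(θ − 39°) = 0.0763 / 0.5 = 0.1526.
θ − 39° = arccos(√0.1526) = 67.0°, giving θ ≈ 39 + 67.0 = 106.0°.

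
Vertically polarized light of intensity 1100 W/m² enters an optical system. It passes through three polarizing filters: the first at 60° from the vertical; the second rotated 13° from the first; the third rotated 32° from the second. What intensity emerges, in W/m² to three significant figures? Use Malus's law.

By Malus's law, I₁ = 1100 W/m² · cos²(60°) = 275 W/m².
I₂ = I₁ · cos²(13°) = 275 · 0.9494 = 261.1 W/m².
I₃ = I₂ · cos²(32°) = 261.1 · 0.7192 = 187.8 W/m².

I ≈ 188 W/m²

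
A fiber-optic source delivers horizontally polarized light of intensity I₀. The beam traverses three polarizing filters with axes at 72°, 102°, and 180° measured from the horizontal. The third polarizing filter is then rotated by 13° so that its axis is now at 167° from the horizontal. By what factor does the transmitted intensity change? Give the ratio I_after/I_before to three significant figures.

Before rotation:
By Malus's law, I₁ = I₀ cos²(72° − 0°) = I₀ cos²(72°) = 0.09549 I₀.
I₂ = I₁ cos²(102° − 72°) = 0.09549 I₀ · cos²(30°) = 0.07162 I₀.
I₃ = I₂ cos²(180° − 102°) = 0.07162 I₀ · cos²(78°) = 0.003096 I₀.
After rotation:
I₁ = I₀ cos²(72° − 0°) = I₀ cos²(72°) = 0.09549 I₀.
I₂ = I₁ cos²(102° − 72°) = 0.09549 I₀ · cos²(30°) = 0.07162 I₀.
I₃ = I₂ cos²(167° − 102°) = 0.07162 I₀ · cos²(65°) = 0.01279 I₀.
Ratio = 0.01279 / 0.003096 = 4.132.

I_new/I_old ≈ 4.13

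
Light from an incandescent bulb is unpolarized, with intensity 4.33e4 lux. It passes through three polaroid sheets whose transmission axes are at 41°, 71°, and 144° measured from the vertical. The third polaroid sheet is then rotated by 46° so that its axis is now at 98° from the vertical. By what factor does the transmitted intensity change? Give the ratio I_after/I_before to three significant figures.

I_new/I_old ≈ 9.29

Before rotation:
Unpolarized light through the first polarizer → I₁ = ½ I₀, now polarized at 41°.
I₂ = I₁ cos²(71° − 41°) = 0.5 I₀ · cos²(30°) = 0.375 I₀.
I₃ = I₂ cos²(144° − 71°) = 0.375 I₀ · cos²(73°) = 0.03206 I₀.
After rotation:
Unpolarized light through the first polarizer → I₁ = ½ I₀, now polarized at 41°.
I₂ = I₁ cos²(71° − 41°) = 0.5 I₀ · cos²(30°) = 0.375 I₀.
I₃ = I₂ cos²(98° − 71°) = 0.375 I₀ · cos²(27°) = 0.2977 I₀.
Ratio = 0.2977 / 0.03206 = 9.287.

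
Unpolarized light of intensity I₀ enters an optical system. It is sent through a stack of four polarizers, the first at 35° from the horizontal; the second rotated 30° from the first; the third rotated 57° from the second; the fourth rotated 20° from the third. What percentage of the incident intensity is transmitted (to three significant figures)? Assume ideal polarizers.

Unpolarized light through the first polarizer → I₁ = ½ I₀, now polarized at 35°.
I₂ = I₁ cos²(30°) = 0.5 · 0.75 I₀ = 0.375 I₀.
I₃ = I₂ cos²(57°) = 0.375 · 0.2966 I₀ = 0.1112 I₀.
I₄ = I₃ cos²(20°) = 0.1112 · 0.883 I₀ = 0.09822 I₀.
That is 9.822% of the incident intensity.

≈ 9.82%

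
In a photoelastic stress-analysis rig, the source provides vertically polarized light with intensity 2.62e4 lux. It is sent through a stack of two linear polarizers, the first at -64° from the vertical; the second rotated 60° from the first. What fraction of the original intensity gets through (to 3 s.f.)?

I/I₀ ≈ 0.0480

I₁ = 2.62e4 lux · cos²(64°) = 5035 lux.
I₂ = I₁ · cos²(60°) = 5035 · 0.25 = 1259 lux.
Transmitted fraction = 0.04804.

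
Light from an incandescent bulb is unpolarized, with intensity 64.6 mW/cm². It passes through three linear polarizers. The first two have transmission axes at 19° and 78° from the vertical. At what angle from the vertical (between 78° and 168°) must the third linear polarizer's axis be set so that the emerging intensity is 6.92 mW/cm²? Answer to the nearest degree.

θ ≈ 104°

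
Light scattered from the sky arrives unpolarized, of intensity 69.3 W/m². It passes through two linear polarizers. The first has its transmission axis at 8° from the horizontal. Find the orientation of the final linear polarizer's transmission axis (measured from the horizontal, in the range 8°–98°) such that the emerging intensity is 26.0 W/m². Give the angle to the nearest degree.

Unpolarized light through the first polarizer → I₁ = ½ I₀, now polarized at 8°.
Target fraction: 26.0 / 69.3 W/m² = 0.3752 of I₀.
Need I₂/I₀ = 0.3752, so cos²(θ − 8°) = 0.3752 / 0.5 = 0.7504.
θ − 8° = arccos(√0.7504) = 30.0°, giving θ ≈ 8 + 30.0 = 38.0°.

θ ≈ 38°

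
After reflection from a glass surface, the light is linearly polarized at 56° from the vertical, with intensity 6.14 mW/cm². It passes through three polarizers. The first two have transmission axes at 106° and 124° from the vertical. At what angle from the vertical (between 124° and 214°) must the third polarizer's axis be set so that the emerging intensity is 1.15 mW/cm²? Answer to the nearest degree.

θ ≈ 169°

By Malus's law, I₁ = I₀ cos²(106° − 56°) = I₀ cos²(50°) = 0.4132 I₀.
I₂ = I₁ cos²(124° − 106°) = 0.4132 I₀ · cos²(18°) = 0.3737 I₀.
Target fraction: 1.15 / 6.14 mW/cm² = 0.1873 of I₀.
Need I₃/I₀ = 0.1873, so cos²(θ − 124°) = 0.1873 / 0.3737 = 0.5012.
θ − 124° = arccos(√0.5012) = 44.9°, giving θ ≈ 124 + 44.9 = 168.9°.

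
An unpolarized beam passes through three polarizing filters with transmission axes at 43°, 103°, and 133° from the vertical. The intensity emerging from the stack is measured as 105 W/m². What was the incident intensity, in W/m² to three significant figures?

Unpolarized light through the first polarizer → I₁ = ½ I₀, now polarized at 43°.
I₂ = I₁ cos²(103° − 43°) = 0.5 I₀ · cos²(60°) = 0.125 I₀.
I₃ = I₂ cos²(133° − 103°) = 0.125 I₀ · cos²(30°) = 0.09375 I₀.
So 105 W/m² = 0.09375 I₀, giving I₀ = 105/0.09375 = 1120 W/m².

I₀ ≈ 1120 W/m²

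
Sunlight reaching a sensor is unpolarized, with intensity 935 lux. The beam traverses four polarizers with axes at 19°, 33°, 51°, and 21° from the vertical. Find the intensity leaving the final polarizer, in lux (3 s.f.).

Unpolarized light through the first polarizer → I₁ = 935 lux/2 = 467.5 lux, polarized at 19°.
I₂ = I₁ · cos²(14°) = 467.5 · 0.9415 = 440.1 lux.
I₃ = I₂ · cos²(18°) = 440.1 · 0.9045 = 398.1 lux.
I₄ = I₃ · cos²(30°) = 398.1 · 0.75 = 298.6 lux.

I ≈ 299 lux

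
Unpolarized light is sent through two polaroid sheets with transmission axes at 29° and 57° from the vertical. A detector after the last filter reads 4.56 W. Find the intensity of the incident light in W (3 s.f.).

Unpolarized light through the first polarizer → I₁ = ½ I₀, now polarized at 29°.
I₂ = I₁ cos²(57° − 29°) = 0.5 I₀ · cos²(28°) = 0.3898 I₀.
So 4.56 W = 0.3898 I₀, giving I₀ = 4.56/0.3898 = 11.7 W.

I₀ ≈ 11.7 W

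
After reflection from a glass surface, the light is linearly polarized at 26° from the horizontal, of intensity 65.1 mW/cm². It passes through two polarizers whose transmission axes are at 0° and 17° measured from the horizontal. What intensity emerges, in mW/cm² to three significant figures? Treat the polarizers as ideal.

By Malus's law, I₁ = 65.1 mW/cm² · cos²(26°) = 52.59 mW/cm².
I₂ = I₁ · cos²(17°) = 52.59 · 0.9145 = 48.09 mW/cm².

I ≈ 48.1 mW/cm²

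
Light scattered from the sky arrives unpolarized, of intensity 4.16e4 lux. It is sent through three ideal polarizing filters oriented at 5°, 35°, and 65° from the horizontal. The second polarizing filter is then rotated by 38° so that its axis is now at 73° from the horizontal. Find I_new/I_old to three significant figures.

Before rotation:
Unpolarized light through the first polarizer → I₁ = ½ I₀, now polarized at 5°.
I₂ = I₁ cos²(35° − 5°) = 0.5 I₀ · cos²(30°) = 0.375 I₀.
I₃ = I₂ cos²(65° − 35°) = 0.375 I₀ · cos²(30°) = 0.2813 I₀.
After rotation:
Unpolarized light through the first polarizer → I₁ = ½ I₀, now polarized at 5°.
I₂ = I₁ cos²(73° − 5°) = 0.5 I₀ · cos²(68°) = 0.07017 I₀.
I₃ = I₂ cos²(65° − 73°) = 0.07017 I₀ · cos²(8°) = 0.06881 I₀.
Ratio = 0.06881 / 0.2813 = 0.2446.

I_new/I_old ≈ 0.245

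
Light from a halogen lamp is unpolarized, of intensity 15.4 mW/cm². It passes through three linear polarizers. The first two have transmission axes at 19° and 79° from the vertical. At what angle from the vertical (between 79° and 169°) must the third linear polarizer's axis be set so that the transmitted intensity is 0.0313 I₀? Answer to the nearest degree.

Unpolarized light through the first polarizer → I₁ = ½ I₀, now polarized at 19°.
I₂ = I₁ cos²(79° − 19°) = 0.5 I₀ · cos²(60°) = 0.125 I₀.
Need I₃/I₀ = 0.0313, so cos²(θ − 79°) = 0.0313 / 0.125 = 0.2504.
θ − 79° = arccos(√0.2504) = 60.0°, giving θ ≈ 79 + 60.0 = 139.0°.

θ ≈ 139°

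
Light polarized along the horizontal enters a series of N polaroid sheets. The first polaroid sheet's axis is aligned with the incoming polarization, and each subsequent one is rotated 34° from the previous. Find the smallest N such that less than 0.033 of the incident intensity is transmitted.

First polarizer is aligned with the polarization: full transmission.
Each further stage multiplies by cos²(34°) = 0.6873.
After N polarizers: T = 0.6873^(N−1). Require T < 0.033 ⇒ N−1 > ln(0.033)/ln(0.6873) = 9.10, so N−1 ≥ 10 and N = 11.
Check: N=11 gives T = 0.02352 < 0.033; N=10 gives T = 0.03422.

N = 11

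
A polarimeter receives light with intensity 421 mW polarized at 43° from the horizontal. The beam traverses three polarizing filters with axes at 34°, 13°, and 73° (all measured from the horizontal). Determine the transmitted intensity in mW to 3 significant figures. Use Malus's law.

By Malus's law, I₁ = 421 mW · cos²(9°) = 410.7 mW.
I₂ = I₁ · cos²(21°) = 410.7 · 0.8716 = 358 mW.
I₃ = I₂ · cos²(60°) = 358 · 0.25 = 89.49 mW.

I ≈ 89.5 mW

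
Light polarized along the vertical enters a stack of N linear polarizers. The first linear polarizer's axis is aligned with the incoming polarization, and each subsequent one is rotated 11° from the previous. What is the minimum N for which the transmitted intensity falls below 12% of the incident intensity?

N = 59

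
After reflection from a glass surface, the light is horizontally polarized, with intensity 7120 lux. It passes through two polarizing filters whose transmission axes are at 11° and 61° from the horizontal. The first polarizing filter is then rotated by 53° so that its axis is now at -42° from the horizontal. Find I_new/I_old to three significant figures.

Before rotation:
By Malus's law, I₁ = I₀ cos²(11° − 0°) = I₀ cos²(11°) = 0.9636 I₀.
I₂ = I₁ cos²(61° − 11°) = 0.9636 I₀ · cos²(50°) = 0.3981 I₀.
After rotation:
I₁ = I₀ cos²(-42° − 0°) = I₀ cos²(42°) = 0.5523 I₀.
Angle between axes 1 and 2: 77°. I₂ = 0.5523 I₀ · cos²(77°) = 0.02795 I₀.
Ratio = 0.02795 / 0.3981 = 0.07019.

I_new/I_old ≈ 0.0702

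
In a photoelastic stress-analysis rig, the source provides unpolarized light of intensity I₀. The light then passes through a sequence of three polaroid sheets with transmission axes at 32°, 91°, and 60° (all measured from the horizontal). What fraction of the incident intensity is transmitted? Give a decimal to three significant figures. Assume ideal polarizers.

Unpolarized light through the first polarizer → I₁ = ½ I₀, now polarized at 32°.
I₂ = I₁ cos²(91° − 32°) = 0.5 I₀ · cos²(59°) = 0.1326 I₀.
I₃ = I₂ cos²(60° − 91°) = 0.1326 I₀ · cos²(31°) = 0.09745 I₀.
Transmitted fraction = 0.09745.

≈ 0.0974 I₀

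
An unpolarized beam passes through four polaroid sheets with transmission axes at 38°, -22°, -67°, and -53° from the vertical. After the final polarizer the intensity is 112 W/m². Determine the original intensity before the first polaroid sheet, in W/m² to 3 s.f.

I₀ ≈ 1900 W/m²

Unpolarized light through the first polarizer → I₁ = ½ I₀, now polarized at 38°.
I₂ = I₁ cos²(-22° − 38°) = 0.5 I₀ · cos²(60°) = 0.125 I₀.
I₃ = I₂ cos²(-67° + 22°) = 0.125 I₀ · cos²(45°) = 0.0625 I₀.
I₄ = I₃ cos²(-53° + 67°) = 0.0625 I₀ · cos²(14°) = 0.05884 I₀.
So 112 W/m² = 0.05884 I₀, giving I₀ = 112/0.05884 = 1903 W/m².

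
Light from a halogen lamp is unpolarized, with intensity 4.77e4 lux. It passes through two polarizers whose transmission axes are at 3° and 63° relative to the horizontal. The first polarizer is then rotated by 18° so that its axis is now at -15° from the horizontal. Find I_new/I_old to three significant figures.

Before rotation:
Unpolarized light through the first polarizer → I₁ = ½ I₀, now polarized at 3°.
I₂ = I₁ cos²(63° − 3°) = 0.5 I₀ · cos²(60°) = 0.125 I₀.
After rotation:
Unpolarized light through the first polarizer → I₁ = ½ I₀, now polarized at -15°.
I₂ = I₁ cos²(63° + 15°) = 0.5 I₀ · cos²(78°) = 0.02161 I₀.
Ratio = 0.02161 / 0.125 = 0.1729.

I_new/I_old ≈ 0.173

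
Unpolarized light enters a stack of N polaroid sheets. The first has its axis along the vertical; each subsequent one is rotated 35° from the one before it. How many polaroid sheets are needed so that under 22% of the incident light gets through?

First polarizer halves the unpolarized light: factor 1/2.
Each further stage multiplies by cos²(35°) = 0.671.
After N polarizers: T = 0.5·0.671^(N−1). Require T < 0.22 ⇒ N−1 > ln(0.22/0.5)/ln(0.671) = 2.06, so N−1 ≥ 3 and N = 4.
Check: N=4 gives T = 0.1511 < 0.22; N=3 gives T = 0.2251.

N = 4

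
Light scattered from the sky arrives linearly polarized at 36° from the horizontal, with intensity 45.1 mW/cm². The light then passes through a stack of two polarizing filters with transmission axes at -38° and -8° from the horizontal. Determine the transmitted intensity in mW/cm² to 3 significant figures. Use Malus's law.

By Malus's law, I₁ = 45.1 mW/cm² · cos²(74°) = 3.427 mW/cm².
I₂ = I₁ · cos²(30°) = 3.427 · 0.75 = 2.57 mW/cm².

I ≈ 2.57 mW/cm²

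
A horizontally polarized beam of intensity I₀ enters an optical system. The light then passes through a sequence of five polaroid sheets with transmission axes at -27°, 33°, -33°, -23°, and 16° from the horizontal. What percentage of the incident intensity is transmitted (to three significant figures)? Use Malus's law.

By Malus's law, I₁ = I₀ cos²(-27° − 0°) = I₀ cos²(27°) = 0.7939 I₀.
I₂ = I₁ cos²(33° + 27°) = 0.7939 I₀ · cos²(60°) = 0.1985 I₀.
I₃ = I₂ cos²(-33° − 33°) = 0.1985 I₀ · cos²(66°) = 0.03283 I₀.
I₄ = I₃ cos²(-23° + 33°) = 0.03283 I₀ · cos²(10°) = 0.03184 I₀.
I₅ = I₄ cos²(16° + 23°) = 0.03184 I₀ · cos²(39°) = 0.01923 I₀.
That is 1.923% of the incident intensity.

≈ 1.92%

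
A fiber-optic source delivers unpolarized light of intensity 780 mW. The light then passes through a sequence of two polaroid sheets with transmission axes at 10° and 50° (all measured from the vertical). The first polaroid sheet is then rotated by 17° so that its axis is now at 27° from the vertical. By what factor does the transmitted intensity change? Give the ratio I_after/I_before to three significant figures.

I_new/I_old ≈ 1.44

Before rotation:
Unpolarized light through the first polarizer → I₁ = ½ I₀, now polarized at 10°.
I₂ = I₁ cos²(50° − 10°) = 0.5 I₀ · cos²(40°) = 0.2934 I₀.
After rotation:
Unpolarized light through the first polarizer → I₁ = ½ I₀, now polarized at 27°.
I₂ = I₁ cos²(50° − 27°) = 0.5 I₀ · cos²(23°) = 0.4237 I₀.
Ratio = 0.4237 / 0.2934 = 1.444.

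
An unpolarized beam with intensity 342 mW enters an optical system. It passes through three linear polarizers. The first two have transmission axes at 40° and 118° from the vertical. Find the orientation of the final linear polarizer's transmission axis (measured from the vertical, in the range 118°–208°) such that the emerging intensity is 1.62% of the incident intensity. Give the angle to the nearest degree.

Unpolarized light through the first polarizer → I₁ = ½ I₀, now polarized at 40°.
I₂ = I₁ cos²(118° − 40°) = 0.5 I₀ · cos²(78°) = 0.02161 I₀.
Need I₃/I₀ = 0.0162, so cos²(θ − 118°) = 0.0162 / 0.02161 = 0.7495.
θ − 118° = arccos(√0.7495) = 30.0°, giving θ ≈ 118 + 30.0 = 148.0°.

θ ≈ 148°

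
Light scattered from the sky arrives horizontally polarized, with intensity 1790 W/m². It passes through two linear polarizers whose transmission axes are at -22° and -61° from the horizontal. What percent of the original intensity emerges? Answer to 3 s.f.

≈ 51.9%

I₁ = 1790 W/m² · cos²(22°) = 1539 W/m².
I₂ = I₁ · cos²(39°) = 1539 · 0.604 = 929.4 W/m².
That is 51.92% of the incident intensity.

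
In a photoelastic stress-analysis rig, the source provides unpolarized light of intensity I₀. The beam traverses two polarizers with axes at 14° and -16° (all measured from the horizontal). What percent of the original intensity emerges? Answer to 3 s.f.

Unpolarized light through the first polarizer → I₁ = ½ I₀, now polarized at 14°.
I₂ = I₁ cos²(-16° − 14°) = 0.5 I₀ · cos²(30°) = 0.375 I₀.
That is 37.5% of the incident intensity.

≈ 37.5%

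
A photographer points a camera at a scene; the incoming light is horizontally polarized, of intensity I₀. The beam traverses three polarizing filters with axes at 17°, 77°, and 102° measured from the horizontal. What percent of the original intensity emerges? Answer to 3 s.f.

By Malus's law, I₁ = I₀ cos²(17° − 0°) = I₀ cos²(17°) = 0.9145 I₀.
I₂ = I₁ cos²(77° − 17°) = 0.9145 I₀ · cos²(60°) = 0.2286 I₀.
I₃ = I₂ cos²(102° − 77°) = 0.2286 I₀ · cos²(25°) = 0.1878 I₀.
That is 18.78% of the incident intensity.

≈ 18.8%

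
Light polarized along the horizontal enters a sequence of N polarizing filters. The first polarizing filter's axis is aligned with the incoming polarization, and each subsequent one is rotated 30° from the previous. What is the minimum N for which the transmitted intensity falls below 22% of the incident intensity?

N = 7

First polarizer is aligned with the polarization: full transmission.
Each further stage multiplies by cos²(30°) = 0.75.
After N polarizers: T = 0.75^(N−1). Require T < 0.22 ⇒ N−1 > ln(0.22)/ln(0.75) = 5.26, so N−1 ≥ 6 and N = 7.
Check: N=7 gives T = 0.178 < 0.22; N=6 gives T = 0.2373.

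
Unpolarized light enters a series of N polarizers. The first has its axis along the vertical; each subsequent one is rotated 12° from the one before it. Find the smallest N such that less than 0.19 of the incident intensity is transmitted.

N = 23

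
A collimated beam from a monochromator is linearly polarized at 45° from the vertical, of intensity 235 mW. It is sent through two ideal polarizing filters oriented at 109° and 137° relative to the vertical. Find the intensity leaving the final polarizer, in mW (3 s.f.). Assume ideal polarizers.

By Malus's law, I₁ = 235 mW · cos²(64°) = 45.16 mW.
I₂ = I₁ · cos²(28°) = 45.16 · 0.7796 = 35.21 mW.

I ≈ 35.2 mW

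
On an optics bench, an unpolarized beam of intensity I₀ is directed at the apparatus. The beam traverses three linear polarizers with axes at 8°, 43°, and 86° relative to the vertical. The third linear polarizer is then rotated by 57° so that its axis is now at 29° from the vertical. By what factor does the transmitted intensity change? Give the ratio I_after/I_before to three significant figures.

Before rotation:
Unpolarized light through the first polarizer → I₁ = ½ I₀, now polarized at 8°.
I₂ = I₁ cos²(43° − 8°) = 0.5 I₀ · cos²(35°) = 0.3355 I₀.
I₃ = I₂ cos²(86° − 43°) = 0.3355 I₀ · cos²(43°) = 0.1795 I₀.
After rotation:
Unpolarized light through the first polarizer → I₁ = ½ I₀, now polarized at 8°.
I₂ = I₁ cos²(43° − 8°) = 0.5 I₀ · cos²(35°) = 0.3355 I₀.
I₃ = I₂ cos²(29° − 43°) = 0.3355 I₀ · cos²(14°) = 0.3159 I₀.
Ratio = 0.3159 / 0.1795 = 1.76.

I_new/I_old ≈ 1.76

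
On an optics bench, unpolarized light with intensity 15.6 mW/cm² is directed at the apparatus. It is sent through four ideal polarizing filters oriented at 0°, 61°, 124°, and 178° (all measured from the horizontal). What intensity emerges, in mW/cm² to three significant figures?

Unpolarized light through the first polarizer → I₁ = 15.6 mW/cm²/2 = 7.8 mW/cm², polarized at 0°.
I₂ = I₁ · cos²(61°) = 7.8 · 0.235 = 1.833 mW/cm².
I₃ = I₂ · cos²(63°) = 1.833 · 0.2061 = 0.3779 mW/cm².
I₄ = I₃ · cos²(54°) = 0.3779 · 0.3455 = 0.1305 mW/cm².

I ≈ 0.131 mW/cm²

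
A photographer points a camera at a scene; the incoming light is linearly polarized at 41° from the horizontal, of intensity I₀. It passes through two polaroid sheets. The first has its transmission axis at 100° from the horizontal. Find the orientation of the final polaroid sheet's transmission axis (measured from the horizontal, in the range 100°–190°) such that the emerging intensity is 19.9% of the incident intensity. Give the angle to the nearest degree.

θ ≈ 130°

By Malus's law, I₁ = I₀ cos²(100° − 41°) = I₀ cos²(59°) = 0.2653 I₀.
Need I₂/I₀ = 0.199, so cos²(θ − 100°) = 0.199 / 0.2653 = 0.7502.
θ − 100° = arccos(√0.7502) = 30.0°, giving θ ≈ 100 + 30.0 = 130.0°.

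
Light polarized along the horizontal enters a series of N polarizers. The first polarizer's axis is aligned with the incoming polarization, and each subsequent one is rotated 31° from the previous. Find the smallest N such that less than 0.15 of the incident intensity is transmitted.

N = 8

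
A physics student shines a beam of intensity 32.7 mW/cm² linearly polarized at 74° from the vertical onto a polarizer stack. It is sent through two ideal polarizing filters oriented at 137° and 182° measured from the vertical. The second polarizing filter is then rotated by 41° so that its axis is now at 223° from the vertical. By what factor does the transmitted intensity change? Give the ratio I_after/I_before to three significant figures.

Before rotation:
I₁ = I₀ cos²(137° − 74°) = I₀ cos²(63°) = 0.2061 I₀.
I₂ = I₁ cos²(182° − 137°) = 0.2061 I₀ · cos²(45°) = 0.1031 I₀.
After rotation:
I₁ = I₀ cos²(137° − 74°) = I₀ cos²(63°) = 0.2061 I₀.
I₂ = I₁ cos²(223° − 137°) = 0.2061 I₀ · cos²(86°) = 0.001003 I₀.
Ratio = 0.001003 / 0.1031 = 0.009732.

I_new/I_old ≈ 0.00973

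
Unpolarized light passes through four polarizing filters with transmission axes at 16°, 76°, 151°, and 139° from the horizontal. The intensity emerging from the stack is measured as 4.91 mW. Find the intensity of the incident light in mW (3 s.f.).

I₀ ≈ 613 mW

Unpolarized light through the first polarizer → I₁ = ½ I₀, now polarized at 16°.
I₂ = I₁ cos²(76° − 16°) = 0.5 I₀ · cos²(60°) = 0.125 I₀.
I₃ = I₂ cos²(151° − 76°) = 0.125 I₀ · cos²(75°) = 0.008373 I₀.
I₄ = I₃ cos²(139° − 151°) = 0.008373 I₀ · cos²(12°) = 0.008011 I₀.
So 4.91 mW = 0.008011 I₀, giving I₀ = 4.91/0.008011 = 612.9 mW.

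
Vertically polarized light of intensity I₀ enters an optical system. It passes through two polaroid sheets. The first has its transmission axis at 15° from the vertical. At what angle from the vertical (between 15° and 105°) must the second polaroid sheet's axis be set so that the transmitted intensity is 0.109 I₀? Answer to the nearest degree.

By Malus's law, I₁ = I₀ cos²(15° − 0°) = I₀ cos²(15°) = 0.933 I₀.
Need I₂/I₀ = 0.109, so cos²(θ − 15°) = 0.109 / 0.933 = 0.1168.
θ − 15° = arccos(√0.1168) = 70.0°, giving θ ≈ 15 + 70.0 = 85.0°.

θ ≈ 85°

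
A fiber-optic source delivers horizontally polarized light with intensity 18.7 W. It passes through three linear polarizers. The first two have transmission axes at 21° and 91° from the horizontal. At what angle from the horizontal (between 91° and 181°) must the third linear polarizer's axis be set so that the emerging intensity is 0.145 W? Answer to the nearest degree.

By Malus's law, I₁ = I₀ cos²(21° − 0°) = I₀ cos²(21°) = 0.8716 I₀.
I₂ = I₁ cos²(91° − 21°) = 0.8716 I₀ · cos²(70°) = 0.102 I₀.
Target fraction: 0.145 / 18.7 W = 0.007754 of I₀.
Need I₃/I₀ = 0.007754, so cos²(θ − 91°) = 0.007754 / 0.102 = 0.07605.
θ − 91° = arccos(√0.07605) = 74.0°, giving θ ≈ 91 + 74.0 = 165.0°.

θ ≈ 165°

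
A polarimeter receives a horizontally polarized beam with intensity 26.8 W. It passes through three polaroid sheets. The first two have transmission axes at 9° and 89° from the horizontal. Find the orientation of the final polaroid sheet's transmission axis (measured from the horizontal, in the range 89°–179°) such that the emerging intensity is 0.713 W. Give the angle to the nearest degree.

θ ≈ 107°

I₁ = I₀ cos²(9° − 0°) = I₀ cos²(9°) = 0.9755 I₀.
I₂ = I₁ cos²(89° − 9°) = 0.9755 I₀ · cos²(80°) = 0.02942 I₀.
Target fraction: 0.713 / 26.8 W = 0.0266 of I₀.
Need I₃/I₀ = 0.0266, so cos²(θ − 89°) = 0.0266 / 0.02942 = 0.9044.
θ − 89° = arccos(√0.9044) = 18.0°, giving θ ≈ 89 + 18.0 = 107.0°.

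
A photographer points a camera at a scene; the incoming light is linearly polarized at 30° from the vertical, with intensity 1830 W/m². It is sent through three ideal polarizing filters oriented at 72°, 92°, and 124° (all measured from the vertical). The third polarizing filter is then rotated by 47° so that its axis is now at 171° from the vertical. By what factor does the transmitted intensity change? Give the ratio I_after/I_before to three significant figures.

I_new/I_old ≈ 0.0506

Before rotation:
I₁ = I₀ cos²(72° − 30°) = I₀ cos²(42°) = 0.5523 I₀.
I₂ = I₁ cos²(92° − 72°) = 0.5523 I₀ · cos²(20°) = 0.4877 I₀.
I₃ = I₂ cos²(124° − 92°) = 0.4877 I₀ · cos²(32°) = 0.3507 I₀.
After rotation:
I₁ = I₀ cos²(72° − 30°) = I₀ cos²(42°) = 0.5523 I₀.
I₂ = I₁ cos²(92° − 72°) = 0.5523 I₀ · cos²(20°) = 0.4877 I₀.
I₃ = I₂ cos²(171° − 92°) = 0.4877 I₀ · cos²(79°) = 0.01775 I₀.
Ratio = 0.01775 / 0.3507 = 0.05062.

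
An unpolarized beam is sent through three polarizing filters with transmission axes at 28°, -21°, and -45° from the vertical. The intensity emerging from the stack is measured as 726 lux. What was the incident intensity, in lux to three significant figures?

I₀ ≈ 4040 lux

Unpolarized light through the first polarizer → I₁ = ½ I₀, now polarized at 28°.
I₂ = I₁ cos²(-21° − 28°) = 0.5 I₀ · cos²(49°) = 0.2152 I₀.
I₃ = I₂ cos²(-45° + 21°) = 0.2152 I₀ · cos²(24°) = 0.1796 I₀.
So 726 lux = 0.1796 I₀, giving I₀ = 726/0.1796 = 4042 lux.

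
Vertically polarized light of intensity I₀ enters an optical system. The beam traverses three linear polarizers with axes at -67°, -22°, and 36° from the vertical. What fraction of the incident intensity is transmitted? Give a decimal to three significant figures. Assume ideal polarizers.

I₁ = I₀ cos²(-67° − 0°) = I₀ cos²(67°) = 0.1527 I₀.
I₂ = I₁ cos²(-22° + 67°) = 0.1527 I₀ · cos²(45°) = 0.07634 I₀.
I₃ = I₂ cos²(36° + 22°) = 0.07634 I₀ · cos²(58°) = 0.02144 I₀.
Transmitted fraction = 0.02144.

≈ 0.0214 I₀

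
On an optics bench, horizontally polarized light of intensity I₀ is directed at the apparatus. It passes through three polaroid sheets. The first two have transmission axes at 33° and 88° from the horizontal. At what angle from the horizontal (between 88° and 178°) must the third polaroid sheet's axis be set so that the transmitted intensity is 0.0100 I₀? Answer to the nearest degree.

I₁ = I₀ cos²(33° − 0°) = I₀ cos²(33°) = 0.7034 I₀.
I₂ = I₁ cos²(88° − 33°) = 0.7034 I₀ · cos²(55°) = 0.2314 I₀.
Need I₃/I₀ = 0.01, so cos²(θ − 88°) = 0.01 / 0.2314 = 0.04322.
θ − 88° = arccos(√0.04322) = 78.0°, giving θ ≈ 88 + 78.0 = 166.0°.

θ ≈ 166°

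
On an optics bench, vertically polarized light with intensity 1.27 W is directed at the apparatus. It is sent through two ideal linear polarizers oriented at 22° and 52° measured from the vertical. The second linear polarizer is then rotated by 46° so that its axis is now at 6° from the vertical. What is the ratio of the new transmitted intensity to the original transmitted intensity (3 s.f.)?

Before rotation:
I₁ = I₀ cos²(22° − 0°) = I₀ cos²(22°) = 0.8597 I₀.
I₂ = I₁ cos²(52° − 22°) = 0.8597 I₀ · cos²(30°) = 0.6448 I₀.
After rotation:
I₁ = I₀ cos²(22° − 0°) = I₀ cos²(22°) = 0.8597 I₀.
I₂ = I₁ cos²(6° − 22°) = 0.8597 I₀ · cos²(16°) = 0.7944 I₀.
Ratio = 0.7944 / 0.6448 = 1.232.

I_new/I_old ≈ 1.23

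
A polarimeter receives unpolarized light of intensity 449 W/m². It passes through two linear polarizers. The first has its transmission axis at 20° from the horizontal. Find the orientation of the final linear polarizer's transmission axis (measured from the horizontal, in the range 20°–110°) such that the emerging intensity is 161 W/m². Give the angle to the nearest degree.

θ ≈ 52°

Unpolarized light through the first polarizer → I₁ = ½ I₀, now polarized at 20°.
Target fraction: 161 / 449 W/m² = 0.3586 of I₀.
Need I₂/I₀ = 0.3586, so cos²(θ − 20°) = 0.3586 / 0.5 = 0.7171.
θ − 20° = arccos(√0.7171) = 32.1°, giving θ ≈ 20 + 32.1 = 52.1°.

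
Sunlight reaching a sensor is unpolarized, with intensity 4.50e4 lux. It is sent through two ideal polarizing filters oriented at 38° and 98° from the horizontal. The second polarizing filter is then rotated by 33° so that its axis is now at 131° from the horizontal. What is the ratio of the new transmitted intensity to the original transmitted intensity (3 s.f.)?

I_new/I_old ≈ 0.0110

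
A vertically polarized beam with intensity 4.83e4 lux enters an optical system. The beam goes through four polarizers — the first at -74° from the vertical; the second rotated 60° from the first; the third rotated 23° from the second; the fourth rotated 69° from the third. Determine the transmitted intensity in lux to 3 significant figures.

I ≈ 99.8 lux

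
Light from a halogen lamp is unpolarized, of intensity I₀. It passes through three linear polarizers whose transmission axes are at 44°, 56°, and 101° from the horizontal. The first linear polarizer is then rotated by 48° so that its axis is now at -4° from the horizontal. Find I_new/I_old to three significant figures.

I_new/I_old ≈ 0.261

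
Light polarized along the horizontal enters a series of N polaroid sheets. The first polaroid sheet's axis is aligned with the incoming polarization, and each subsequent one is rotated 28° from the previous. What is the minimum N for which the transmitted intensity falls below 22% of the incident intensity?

First polarizer is aligned with the polarization: full transmission.
Each further stage multiplies by cos²(28°) = 0.7796.
After N polarizers: T = 0.7796^(N−1). Require T < 0.22 ⇒ N−1 > ln(0.22)/ln(0.7796) = 6.08, so N−1 ≥ 7 and N = 8.
Check: N=8 gives T = 0.175 < 0.22; N=7 gives T = 0.2245.

N = 8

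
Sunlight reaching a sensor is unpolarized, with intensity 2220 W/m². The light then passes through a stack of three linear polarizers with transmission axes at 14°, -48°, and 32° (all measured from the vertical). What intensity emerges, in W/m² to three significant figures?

I ≈ 7.38 W/m²

Unpolarized light through the first polarizer → I₁ = 2220 W/m²/2 = 1110 W/m², polarized at 14°.
I₂ = I₁ · cos²(62°) = 1110 · 0.2204 = 244.6 W/m².
I₃ = I₂ · cos²(80°) = 244.6 · 0.03015 = 7.377 W/m².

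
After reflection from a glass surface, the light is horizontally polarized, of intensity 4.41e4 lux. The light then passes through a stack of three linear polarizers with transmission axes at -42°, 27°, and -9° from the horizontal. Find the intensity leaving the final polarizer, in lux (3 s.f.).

I₁ = 4.41e4 lux · cos²(42°) = 2.435e+04 lux.
I₂ = I₁ · cos²(69°) = 2.435e+04 · 0.1284 = 3128 lux.
I₃ = I₂ · cos²(36°) = 3128 · 0.6545 = 2047 lux.

I ≈ 2050 lux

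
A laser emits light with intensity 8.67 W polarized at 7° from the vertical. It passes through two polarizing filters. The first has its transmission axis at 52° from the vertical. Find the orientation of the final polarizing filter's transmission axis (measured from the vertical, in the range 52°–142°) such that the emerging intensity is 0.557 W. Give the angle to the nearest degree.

By Malus's law, I₁ = I₀ cos²(52° − 7°) = I₀ cos²(45°) = 0.5 I₀.
Target fraction: 0.557 / 8.67 W = 0.06424 of I₀.
Need I₂/I₀ = 0.06424, so cos²(θ − 52°) = 0.06424 / 0.5 = 0.1285.
θ − 52° = arccos(√0.1285) = 69.0°, giving θ ≈ 52 + 69.0 = 121.0°.

θ ≈ 121°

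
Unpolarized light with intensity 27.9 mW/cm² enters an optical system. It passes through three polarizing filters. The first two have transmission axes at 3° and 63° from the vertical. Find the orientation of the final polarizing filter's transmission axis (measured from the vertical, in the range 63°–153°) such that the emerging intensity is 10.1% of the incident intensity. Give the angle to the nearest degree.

θ ≈ 89°

Unpolarized light through the first polarizer → I₁ = ½ I₀, now polarized at 3°.
I₂ = I₁ cos²(63° − 3°) = 0.5 I₀ · cos²(60°) = 0.125 I₀.
Need I₃/I₀ = 0.101, so cos²(θ − 63°) = 0.101 / 0.125 = 0.808.
θ − 63° = arccos(√0.808) = 26.0°, giving θ ≈ 63 + 26.0 = 89.0°.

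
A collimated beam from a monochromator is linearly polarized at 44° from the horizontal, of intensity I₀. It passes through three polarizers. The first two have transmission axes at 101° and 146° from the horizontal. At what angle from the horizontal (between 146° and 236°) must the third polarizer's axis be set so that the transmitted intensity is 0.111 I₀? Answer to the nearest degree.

θ ≈ 176°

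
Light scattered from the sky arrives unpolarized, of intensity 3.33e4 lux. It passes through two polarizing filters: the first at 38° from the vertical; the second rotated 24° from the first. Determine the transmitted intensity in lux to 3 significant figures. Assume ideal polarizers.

Unpolarized light through the first polarizer → I₁ = 3.33e4 lux/2 = 1.665e+04 lux, polarized at 38°.
I₂ = I₁ · cos²(24°) = 1.665e+04 · 0.8346 = 1.39e+04 lux.

I ≈ 1.39e4 lux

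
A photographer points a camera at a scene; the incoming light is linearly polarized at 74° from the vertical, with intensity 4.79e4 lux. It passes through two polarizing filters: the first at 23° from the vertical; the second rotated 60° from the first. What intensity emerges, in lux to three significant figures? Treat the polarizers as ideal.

By Malus's law, I₁ = 4.79e4 lux · cos²(51°) = 1.897e+04 lux.
I₂ = I₁ · cos²(60°) = 1.897e+04 · 0.25 = 4743 lux.

I ≈ 4740 lux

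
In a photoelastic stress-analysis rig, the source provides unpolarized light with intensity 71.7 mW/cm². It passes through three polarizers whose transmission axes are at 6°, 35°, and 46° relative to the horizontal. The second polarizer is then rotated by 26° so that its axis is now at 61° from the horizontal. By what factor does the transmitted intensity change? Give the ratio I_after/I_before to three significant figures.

Before rotation:
Unpolarized light through the first polarizer → I₁ = ½ I₀, now polarized at 6°.
I₂ = I₁ cos²(35° − 6°) = 0.5 I₀ · cos²(29°) = 0.3825 I₀.
I₃ = I₂ cos²(46° − 35°) = 0.3825 I₀ · cos²(11°) = 0.3686 I₀.
After rotation:
Unpolarized light through the first polarizer → I₁ = ½ I₀, now polarized at 6°.
I₂ = I₁ cos²(61° − 6°) = 0.5 I₀ · cos²(55°) = 0.1645 I₀.
I₃ = I₂ cos²(46° − 61°) = 0.1645 I₀ · cos²(15°) = 0.1535 I₀.
Ratio = 0.1535 / 0.3686 = 0.4164.

I_new/I_old ≈ 0.416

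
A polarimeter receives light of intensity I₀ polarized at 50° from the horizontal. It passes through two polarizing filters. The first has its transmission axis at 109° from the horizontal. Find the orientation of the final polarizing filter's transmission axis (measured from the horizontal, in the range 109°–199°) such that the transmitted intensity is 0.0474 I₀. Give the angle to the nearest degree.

θ ≈ 174°

I₁ = I₀ cos²(109° − 50°) = I₀ cos²(59°) = 0.2653 I₀.
Need I₂/I₀ = 0.0474, so cos²(θ − 109°) = 0.0474 / 0.2653 = 0.1787.
θ − 109° = arccos(√0.1787) = 65.0°, giving θ ≈ 109 + 65.0 = 174.0°.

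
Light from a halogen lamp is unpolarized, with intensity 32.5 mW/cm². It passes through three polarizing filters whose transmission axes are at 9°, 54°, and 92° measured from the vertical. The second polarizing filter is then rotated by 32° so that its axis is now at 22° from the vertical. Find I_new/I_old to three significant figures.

I_new/I_old ≈ 0.358

Before rotation:
Unpolarized light through the first polarizer → I₁ = ½ I₀, now polarized at 9°.
I₂ = I₁ cos²(54° − 9°) = 0.5 I₀ · cos²(45°) = 0.25 I₀.
I₃ = I₂ cos²(92° − 54°) = 0.25 I₀ · cos²(38°) = 0.1552 I₀.
After rotation:
Unpolarized light through the first polarizer → I₁ = ½ I₀, now polarized at 9°.
I₂ = I₁ cos²(22° − 9°) = 0.5 I₀ · cos²(13°) = 0.4747 I₀.
I₃ = I₂ cos²(92° − 22°) = 0.4747 I₀ · cos²(70°) = 0.05553 I₀.
Ratio = 0.05553 / 0.1552 = 0.3577.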